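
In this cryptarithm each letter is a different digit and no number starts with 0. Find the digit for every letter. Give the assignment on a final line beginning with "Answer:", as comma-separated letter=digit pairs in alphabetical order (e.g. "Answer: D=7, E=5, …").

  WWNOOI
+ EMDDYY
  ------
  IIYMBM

Step 1. [col 1: I + Y ≡ M (mod 10)] several values work for I in column 1 (I + Y ≡ M (mod 10), carry-in 0); try I=4. So I=4.
Step 2. [col 1: I + Y ≡ M (mod 10)] Y=6 is one option consistent with column 1 (I + Y ≡ M (mod 10), carry-in 0) — take it. So Y=6.
Step 3. [col 1: I + Y ≡ M (mod 10)] column 1: given I=4, Y=6, carry-in 0, and digits 4,6 already taken and all letters distinct, I+Y≡M (mod 10) forces M=0. So M=0.
Step 4. [col 2: O + Y ≡ B (mod 10)] column 2 (O + Y ≡ B (mod 10), carry-in 1) doesn't pin B yet; pick B=9 and continue, so B=9.
Step 5. [col 2: O + Y ≡ B (mod 10)] in column 2 we have O+Y≡B with carry-in 1; given Y=6, B=9 and digits 0,4,6,9 already taken and all letters distinct, that pins O to 2. So O=2.
Step 6. [col 3: O + D ≡ M (mod 10)] in column 3 we have O+D≡M with carry-in 0; given O=2, M=0 and digits 0,2,4,6,9 already taken and all letters distinct, that pins D to 8 ⇒ D=8.
Step 7. [col 4: N + D ≡ Y (mod 10)] from column 4 (D=8, Y=6, carry-in 1, digits 0,2,4,6,8,9 already taken and all letters distinct): N must equal 7. So N=7.
Step 8. [col 5: W + M ≡ I (mod 10)] in column 5 we have W+M≡I with carry-in 1; given M=0, I=4 and digits 0,2,4,6,7,8,9 already taken and all letters distinct, that pins W to 3 ⇒ W=3.
Step 9. [col 6: W + E ≡ I (mod 10)] in column 6 we have W+E≡I with carry-in 0; given W=3, I=4 and digits 0,2,3,4,6,7,8,9 already taken and all letters distinct, that pins E to 1 ⇒ E=1.

Answer: B=9, D=8, E=1, I=4, M=0, N=7, O=2, W=3, Y=6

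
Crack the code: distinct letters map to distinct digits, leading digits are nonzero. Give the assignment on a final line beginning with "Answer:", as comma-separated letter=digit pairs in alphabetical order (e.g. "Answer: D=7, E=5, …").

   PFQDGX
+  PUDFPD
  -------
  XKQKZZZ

Step 1. [col 1: X + D ≡ Z (mod 10)] several values work for D in column 1 (X + D ≡ Z (mod 10), carry-in 0); try D=4 ⇒ D=4.
Step 2. [col 1: X + D ≡ Z (mod 10)] column 1 (X + D ≡ Z (mod 10), carry-in 0) doesn't pin Z yet; pick Z=5 and continue, so Z=5.
Step 3. [col 1: X + D ≡ Z (mod 10)] column 1 reads X+D+carry(0)=Z with D=4, Z=5; with digits 4,5 already taken and all letters distinct, the only value for X is 1 ⇒ X=1.
Step 4. [col 2: G + P ≡ Z (mod 10)] several values work for P in column 2 (G + P ≡ Z (mod 10), carry-in 0); try P=6, so P=6.
Step 5. [col 2: G + P ≡ Z (mod 10)] column 2: given P=6, Z=5, carry-in 0, and digits 1,4,5,6 already taken and all letters distinct, G+P≡Z (mod 10) forces G=9 ⇒ G=9.
Step 6. [col 3: D + F ≡ Z (mod 10)] from column 3 (D=4, Z=5, carry-in 1, digits 1,4,5,6,9 already taken and all letters distinct): F must equal 0. So F=0.
Step 7. [col 4: Q + D ≡ K (mod 10)] column 4 (Q + D ≡ K (mod 10), carry-in 0) doesn't pin K yet; pick K=2 and continue ⇒ K=2.
Step 8. [col 4: Q + D ≡ K (mod 10)] from column 4 (D=4, K=2, carry-in 0, digits 0,1,2,4,5,6,9 already taken and all letters distinct): Q must equal 8. So Q=8.
Step 9. [col 5: F + U ≡ Q (mod 10)] column 5 reads F+U+carry(1)=Q with F=0, Q=8; with digits 0,1,2,4,5,6,8,9 already taken and all letters distinct, the only value for U is 7 ⇒ U=7.

Answer: D=4, F=0, G=9, K=2, P=6, Q=8, U=7, X=1, Z=5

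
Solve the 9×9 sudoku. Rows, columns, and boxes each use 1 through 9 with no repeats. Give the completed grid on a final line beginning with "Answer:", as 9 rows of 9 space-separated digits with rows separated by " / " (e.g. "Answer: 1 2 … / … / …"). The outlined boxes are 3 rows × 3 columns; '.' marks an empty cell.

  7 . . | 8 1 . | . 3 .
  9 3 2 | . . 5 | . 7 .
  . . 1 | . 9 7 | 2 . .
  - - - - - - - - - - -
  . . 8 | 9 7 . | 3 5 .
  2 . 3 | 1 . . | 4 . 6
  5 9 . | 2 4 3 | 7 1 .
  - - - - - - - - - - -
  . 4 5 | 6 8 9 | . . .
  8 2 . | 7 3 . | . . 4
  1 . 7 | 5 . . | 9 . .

Step 1. [r2c7∈{1,6,8}] 8 has one home in col 7: r2c7. So r2c7=8.
Step 2. [r9c2∈{6}] only 6 remains possible at r9c2. So r9c2=6.
Step 3. [r7c9∈{1,2,3,7}] r7c9 is the only open cell in row 7 admitting 7 ⇒ r7c9=7.
Step 4. [r1c6∈{2,4,6}] row 1 places 2 nowhere but r1c6 ⇒ r1c6=2.
Step 5. [r1c2∈{5}] only 5 remains possible at r1c2 ⇒ r1c2=5.
Step 6. [r3c8∈{4,6}] r3c8 is the only open cell in col 8 admitting 4. So r3c8=4.
Step 7. [r3c1∈{6}] r3c1 is down to just 6 ⇒ r3c1=6.
Step 8. [r7c8∈{2}] nothing but 2 survives at r7c8, so r7c8=2.
Step 9. [r8c7∈{1,5,6}] in row 8, 5 fits only at r8c7, so r8c7=5.
Step 10. [r9c8∈{8}] only 8 remains possible at r9c8, so r9c8=8.
Step 11. [r7c1∈{3}] r7c1's peers cover all but 3. So r7c1=3.
Step 12. [r5c6∈{8}] nothing but 8 survives at r5c6 ⇒ r5c6=8.
Step 13. [r5c8∈{9}] r5c8 has the single candidate 9. So r5c8=9.
Step 14. [r5c2∈{7}] r5c2 has the single candidate 7, so r5c2=7.
Step 15. [r4c1∈{4}] nothing but 4 survives at r4c1. So r4c1=4.
Step 16. [r7c7∈{1}] only 1 remains possible at r7c7, so r7c7=1.
Step 17. [r1c9∈{9}] r1c9's peers cover all but 9 ⇒ r1c9=9.
Step 18. [r3c4∈{3}] r3c4's peers cover all but 3 ⇒ r3c4=3.
Step 19. [r6c9∈{8}] only 8 remains possible at r6c9 ⇒ r6c9=8.
Step 20. [r5c5∈{5}] r5c5 is down to just 5. So r5c5=5.
Step 21. [r3c2∈{8}] nothing but 8 survives at r3c2, so r3c2=8.
Step 22. [r8c8∈{6}] nothing but 6 survives at r8c8 ⇒ r8c8=6.
Step 23. [r4c6∈{6}] only 6 remains possible at r4c6 ⇒ r4c6=6.
Step 24. [r2c9∈{1}] nothing but 1 survives at r2c9 ⇒ r2c9=1.
Step 25. [r3c9∈{5}] r3c9 has the single candidate 5. So r3c9=5.
Step 26. [r8c3∈{9}] only 9 remains possible at r8c3. So r8c3=9.
Step 27. [r9c9∈{3}] nothing but 3 survives at r9c9, so r9c9=3.
Step 28. [r2c4∈{4}] r2c4's peers cover all but 4, so r2c4=4.
Step 29. [r6c3∈{6}] only 6 remains possible at r6c3 ⇒ r6c3=6.
Step 30. [r9c6∈{4}] r9c6's peers cover all but 4, so r9c6=4.
Step 31. [r8c6∈{1}] only 1 remains possible at r8c6 ⇒ r8c6=1.
Step 32. [r9c5∈{2}] r9c5 has the single candidate 2 ⇒ r9c5=2.
Step 33. [r4c2∈{1}] r4c2 is down to just 1 ⇒ r4c2=1.
Step 34. [r1c7∈{6}] nothing but 6 survives at r1c7, so r1c7=6.
Step 35. [r4c9∈{2}] r4c9 has the single candidate 2. So r4c9=2.
Step 36. [r1c3∈{4}] nothing but 4 survives at r1c3 ⇒ r1c3=4.
Step 37. [r2c5∈{6}] only 6 remains possible at r2c5 ⇒ r2c5=6.

Answer: 7 5 4 8 1 2 6 3 9 / 9 3 2 4 6 5 8 7 1 / 6 8 1 3 9 7 2 4 5 / 4 1 8 9 7 6 3 5 2 / 2 7 3 1 5 8 4 9 6 / 5 9 6 2 4 3 7 1 8 / 3 4 5 6 8 9 1 2 7 / 8 2 9 7 3 1 5 6 4 / 1 6 7 5 2 4 9 8 3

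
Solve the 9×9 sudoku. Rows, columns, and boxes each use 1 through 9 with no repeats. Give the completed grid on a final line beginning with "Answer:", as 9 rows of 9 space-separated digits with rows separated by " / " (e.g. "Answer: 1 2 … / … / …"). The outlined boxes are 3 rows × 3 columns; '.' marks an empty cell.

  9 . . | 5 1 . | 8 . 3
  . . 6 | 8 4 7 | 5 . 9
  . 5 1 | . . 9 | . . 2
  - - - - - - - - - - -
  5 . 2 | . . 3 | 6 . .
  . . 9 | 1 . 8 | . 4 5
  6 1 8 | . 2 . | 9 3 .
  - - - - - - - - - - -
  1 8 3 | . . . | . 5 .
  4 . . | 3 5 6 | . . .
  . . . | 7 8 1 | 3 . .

Step 1. [r8c3∈{7}] nothing but 7 survives at r8c3, so r8c3=7.
Step 2. [r7c4∈{2,4,9}] col 4 places 2 nowhere but r7c4, so r7c4=2.
Step 3. [r6c9∈{7}] only 7 remains possible at r6c9. So r6c9=7.
Step 4. [r9c2∈{2,6,9}] in col 2, 6 fits only at r9c2 ⇒ r9c2=6.
Step 5. [r7c6∈{4}] r7c6's peers cover all but 4 ⇒ r7c6=4.
Step 6. [r4c2∈{4,7}] box 4 places 4 nowhere but r4c2 ⇒ r4c2=4.
Step 7. [r9c1∈{2}] r9c1 has the single candidate 2 ⇒ r9c1=2.
Step 8. [r8c8∈{1,2,8,9}] r8c8 is the only open cell in col 8 admitting 2. So r8c8=2.
Step 9. [r2c1∈{3}] nothing but 3 survives at r2c1 ⇒ r2c1=3.
Step 10. [r5c1∈{7}] nothing but 7 survives at r5c1 ⇒ r5c1=7.
Step 11. [r3c4∈{6}] r3c4 is down to just 6 ⇒ r3c4=6.
Step 12. [r1c2∈{2,7}] across col 2, 7 lands solely at r1c2 ⇒ r1c2=7.
Step 13. [r4c8∈{1,8}] 8 has one home in col 8: r4c8, so r4c8=8.
Step 14. [r7c5∈{9}] nothing but 9 survives at r7c5, so r7c5=9.
Step 15. [r4c9∈{1}] only 1 remains possible at r4c9 ⇒ r4c9=1.
Step 16. [r3c7∈{4,7}] in row 3, 4 fits only at r3c7 ⇒ r3c7=4.
Step 17. [r6c6∈{5}] nothing but 5 survives at r6c6, so r6c6=5.
Step 18. [r9c9∈{4}] only 4 remains possible at r9c9 ⇒ r9c9=4.
Step 19. [r1c3∈{4}] nothing but 4 survives at r1c3 ⇒ r1c3=4.
Step 20. [r2c8∈{1}] only 1 remains possible at r2c8, so r2c8=1.
Step 21. [r2c2∈{2}] r2c2's peers cover all but 2 ⇒ r2c2=2.
Step 22. [r5c2∈{3}] r5c2 has the single candidate 3. So r5c2=3.
Step 23. [r1c6∈{2}] r1c6 has the single candidate 2 ⇒ r1c6=2.
Step 24. [r5c5∈{6}] nothing but 6 survives at r5c5, so r5c5=6.
Step 25. [r8c7∈{1}] nothing but 1 survives at r8c7. So r8c7=1.
Step 26. [r8c2∈{9}] only 9 remains possible at r8c2. So r8c2=9.
Step 27. [r9c3∈{5}] only 5 remains possible at r9c3. So r9c3=5.
Step 28. [r6c4∈{4}] r6c4's peers cover all but 4, so r6c4=4.
Step 29. [r9c8∈{9}] r9c8's peers cover all but 9. So r9c8=9.
Step 30. [r1c8∈{6}] only 6 remains possible at r1c8, so r1c8=6.
Step 31. [r4c5∈{7}] r4c5's peers cover all but 7, so r4c5=7.
Step 32. [r4c4∈{9}] only 9 remains possible at r4c4 ⇒ r4c4=9.
Step 33. [r7c7∈{7}] only 7 remains possible at r7c7, so r7c7=7.
Step 34. [r3c1∈{8}] r3c1 has the single candidate 8 ⇒ r3c1=8.
Step 35. [r8c9∈{8}] r8c9 has the single candidate 8 ⇒ r8c9=8.
Step 36. [r3c5∈{3}] r3c5 has the single candidate 3 ⇒ r3c5=3.
Step 37. [r7c9∈{6}] nothing but 6 survives at r7c9. So r7c9=6.
Step 38. [r5c7∈{2}] r5c7's peers cover all but 2, so r5c7=2.
Step 39. [r3c8∈{7}] r3c8's peers cover all but 7 ⇒ r3c8=7.

Answer: 9 7 4 5 1 2 8 6 3 / 3 2 6 8 4 7 5 1 9 / 8 5 1 6 3 9 4 7 2 / 5 4 2 9 7 3 6 8 1 / 7 3 9 1 6 8 2 4 5 / 6 1 8 4 2 5 9 3 7 / 1 8 3 2 9 4 7 5 6 / 4 9 7 3 5 6 1 2 8 / 2 6 5 7 8 1 3 9 4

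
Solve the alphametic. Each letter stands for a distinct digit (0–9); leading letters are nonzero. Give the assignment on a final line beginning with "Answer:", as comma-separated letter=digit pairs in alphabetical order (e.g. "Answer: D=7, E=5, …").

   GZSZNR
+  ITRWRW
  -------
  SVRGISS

Step 1. [col 1: R + W ≡ S (mod 10)] several values work for W in column 1 (R + W ≡ S (mod 10), carry-in 0); try W=5, so W=5.
Step 2. [col 1: R + W ≡ S (mod 10)] column 1 (R + W ≡ S (mod 10), carry-in 0) doesn't pin S yet; pick S=1 and continue. So S=1.
Step 3. [col 1: R + W ≡ S (mod 10)] from column 1 (W=5, S=1, carry-in 0, digits 1,5 already taken and all letters distinct): R must equal 6. So R=6.
Step 4. [col 2: N + R ≡ S (mod 10)] column 2: given R=6, S=1, carry-in 1, and digits 1,5,6 already taken and all letters distinct, N+R≡S (mod 10) forces N=4, so N=4.
Step 5. [col 3: Z + W ≡ I (mod 10)] column 3 (Z + W ≡ I (mod 10), carry-in 1) doesn't pin Z yet; pick Z=7 and continue ⇒ Z=7.
Step 6. [col 3: Z + W ≡ I (mod 10)] from column 3 (Z=7, W=5, carry-in 1, digits 1,4,5,6,7 already taken and all letters distinct): I must equal 3. So I=3.
Step 7. [col 4: S + R ≡ G (mod 10)] column 4: given S=1, R=6, carry-in 1, and digits 1,3,4,5,6,7 already taken and all letters distinct, S+R≡G (mod 10) forces G=8. So G=8.
Step 8. [col 5: Z + T ≡ R (mod 10)] in column 5 we have Z+T≡R with carry-in 0; given Z=7, R=6 and digits 1,3,4,5,6,7,8 already taken and all letters distinct, that pins T to 9 ⇒ T=9.
Step 9. [col 6: G + I ≡ V (mod 10)] in column 6 we have G+I≡V with carry-in 1; given G=8, I=3 and digits 1,3,4,5,6,7,8,9 already taken and all letters distinct, that pins V to 2 ⇒ V=2.

Answer: G=8, I=3, N=4, R=6, S=1, T=9, V=2, W=5, Z=7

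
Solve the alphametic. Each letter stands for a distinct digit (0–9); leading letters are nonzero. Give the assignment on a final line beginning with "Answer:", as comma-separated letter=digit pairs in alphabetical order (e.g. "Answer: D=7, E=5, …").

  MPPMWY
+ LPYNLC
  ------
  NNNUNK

Step 1. [col 1: Y + C ≡ K (mod 10)] no forcing yet in column 1 (carry-in 0); Y=3 is free and consistent — try it. So Y=3.
Step 2. [col 1: Y + C ≡ K (mod 10)] column 1 (Y + C ≡ K (mod 10), carry-in 0) doesn't pin K yet; pick K=2 and continue, so K=2.
Step 3. [col 1: Y + C ≡ K (mod 10)] from column 1 (Y=3, K=2, carry-in 0, digits 2,3 already taken and all letters distinct): C must equal 9 ⇒ C=9.
Step 4. [col 2: W + L ≡ N (mod 10)] no forcing yet in column 2 (carry-in 1); L=1 is free and consistent — try it. So L=1.
Step 5. [col 2: W + L ≡ N (mod 10)] column 2 (W + L ≡ N (mod 10), carry-in 1) doesn't pin W yet; pick W=6 and continue. So W=6.
Step 6. [col 2: W + L ≡ N (mod 10)] column 2: given W=6, L=1, carry-in 1, and digits 1,2,3,6,9 already taken and all letters distinct, W+L≡N (mod 10) forces N=8, so N=8.
Step 7. [col 3: M + N ≡ U (mod 10)] in column 3 we have M+N≡U with carry-in 0; given N=8 and digits 1,2,3,6,8,9 already taken and all letters distinct, that pins M to 7. So M=7.
Step 8. [col 3: M + N ≡ U (mod 10)] column 3 reads M+N+carry(0)=U with M=7, N=8; with digits 1,2,3,6,7,8,9 already taken and all letters distinct, the only value for U is 5 ⇒ U=5.
Step 9. [col 4: P + Y ≡ N (mod 10)] column 4 reads P+Y+carry(1)=N with Y=3, N=8; with digits 1,2,3,5,6,7,8,9 already taken and all letters distinct, the only value for P is 4 ⇒ P=4.

Answer: C=9, K=2, L=1, M=7, N=8, P=4, U=5, W=6, Y=3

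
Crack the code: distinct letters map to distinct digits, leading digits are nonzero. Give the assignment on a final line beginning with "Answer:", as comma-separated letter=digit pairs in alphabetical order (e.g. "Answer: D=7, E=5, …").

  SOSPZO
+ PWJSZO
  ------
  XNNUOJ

Step 1. [col 1: O + O ≡ J (mod 10)] several values work for O in column 1 (O + O ≡ J (mod 10), carry-in 0); try O=2 ⇒ O=2.
Step 2. [col 1: O + O ≡ J (mod 10)] in column 1 we have O+O≡J with carry-in 0; given O=2 and digits 2 already taken and all letters distinct, that pins J to 4. So J=4.
Step 3. [col 2: Z + Z ≡ O (mod 10)] Z=6 is one option consistent with column 2 (Z + Z ≡ O (mod 10), carry-in 0) — take it. So Z=6.
Step 4. [col 3: P + S ≡ U (mod 10)] several values work for S in column 3 (P + S ≡ U (mod 10), carry-in 1); try S=1 ⇒ S=1.
Step 5. [col 3: P + S ≡ U (mod 10)] no forcing yet in column 3 (carry-in 1); U=9 is free and consistent — try it ⇒ U=9.
Step 6. [col 3: P + S ≡ U (mod 10)] in column 3 we have P+S≡U with carry-in 1; given S=1, U=9 and digits 1,2,4,6,9 already taken and all letters distinct, that pins P to 7 ⇒ P=7.
Step 7. [col 4: S + J ≡ N (mod 10)] in column 4 we have S+J≡N with carry-in 0; given S=1, J=4 and digits 1,2,4,6,7,9 already taken and all letters distinct, that pins N to 5, so N=5.
Step 8. [col 5: O + W ≡ N (mod 10)] column 5 reads O+W+carry(0)=N with O=2, N=5; with digits 1,2,4,5,6,7,9 already taken and all letters distinct, the only value for W is 3 ⇒ W=3.
Step 9. [col 6: S + P ≡ X (mod 10)] column 6 reads S+P+carry(0)=X with S=1, P=7; with digits 1,2,3,4,5,6,7,9 already taken and all letters distinct, the only value for X is 8 ⇒ X=8.

Answer: J=4, N=5, O=2, P=7, S=1, U=9, W=3, X=8, Z=6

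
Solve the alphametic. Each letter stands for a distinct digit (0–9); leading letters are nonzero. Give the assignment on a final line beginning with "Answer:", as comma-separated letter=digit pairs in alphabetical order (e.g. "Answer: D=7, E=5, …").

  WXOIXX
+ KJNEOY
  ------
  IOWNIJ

Step 1. [col 1: X + Y ≡ J (mod 10)] no forcing yet in column 1 (carry-in 0); J=6 is free and consistent — try it ⇒ J=6.
Step 2. [col 1: X + Y ≡ J (mod 10)] several values work for X in column 1 (X + Y ≡ J (mod 10), carry-in 0); try X=1, so X=1.
Step 3. [col 1: X + Y ≡ J (mod 10)] in column 1 we have X+Y≡J with carry-in 0; given X=1, J=6 and digits 1,6 already taken and all letters distinct, that pins Y to 5 ⇒ Y=5.
Step 4. [col 2: X + O ≡ I (mod 10)] column 2 (X + O ≡ I (mod 10), carry-in 0) doesn't pin I yet; pick I=9 and continue. So I=9.
Step 5. [col 2: X + O ≡ I (mod 10)] column 2 reads X+O+carry(0)=I with X=1, I=9; with digits 1,5,6,9 already taken and all letters distinct, the only value for O is 8. So O=8.
Step 6. [col 3: I + E ≡ N (mod 10)] several values work for N in column 3 (I + E ≡ N (mod 10), carry-in 0); try N=3 ⇒ N=3.
Step 7. [col 3: I + E ≡ N (mod 10)] column 3: given I=9, N=3, carry-in 0, and digits 1,3,5,6,8,9 already taken and all letters distinct, I+E≡N (mod 10) forces E=4. So E=4.
Step 8. [col 4: O + N ≡ W (mod 10)] in column 4 we have O+N≡W with carry-in 1; given O=8, N=3 and digits 1,3,4,5,6,8,9 already taken and all letters distinct, that pins W to 2 ⇒ W=2.
Step 9. [col 6: W + K ≡ I (mod 10)] column 6 reads W+K+carry(0)=I with W=2, I=9; with digits 1,2,3,4,5,6,8,9 already taken and all letters distinct, the only value for K is 7, so K=7.

Answer: E=4, I=9, J=6, K=7, N=3, O=8, W=2, X=1, Y=5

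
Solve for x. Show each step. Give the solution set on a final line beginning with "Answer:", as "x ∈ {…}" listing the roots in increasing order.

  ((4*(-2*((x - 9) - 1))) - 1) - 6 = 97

Step 1. [((4*(-2*((x - 9) - 1))) - 1) - 6 = 97] add 6: x sits inside (… - 6), so sub: (4*(-2*((x - 9) - 1))) - 1 = 103.
Step 2. [(4*(-2*((x - 9) - 1))) - 1 = 103] the outer -1 inverts by adding 1. So sub: 4*(-2*((x - 9) - 1)) = 104.
Step 3. [4*(-2*((x - 9) - 1)) = 104] 4·(inner) — divide through by 4, so div: -2*((x - 9) - 1) = 26.
Step 4. [-2*((x - 9) - 1) = 26] -2 out front; divide by -2. So div: (x - 9) - 1 = -13.
Step 5. [(x - 9) - 1 = -13] add 1: x sits inside (… - 1), so sub: x - 9 = -12.
Step 6. [x - 9 = -12] peel the -9: add 9 from each side ⇒ sub: x = -3.

Answer: x ∈ {-3}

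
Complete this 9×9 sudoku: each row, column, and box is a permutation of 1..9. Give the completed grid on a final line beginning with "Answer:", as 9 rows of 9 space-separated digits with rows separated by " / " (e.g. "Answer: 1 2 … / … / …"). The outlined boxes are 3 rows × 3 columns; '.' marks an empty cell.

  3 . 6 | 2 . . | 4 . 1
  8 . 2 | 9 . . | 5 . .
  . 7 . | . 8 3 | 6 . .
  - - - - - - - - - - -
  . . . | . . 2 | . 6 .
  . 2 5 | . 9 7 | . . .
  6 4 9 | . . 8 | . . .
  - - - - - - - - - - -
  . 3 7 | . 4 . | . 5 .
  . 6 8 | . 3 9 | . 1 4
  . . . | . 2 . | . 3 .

Step 1. [r5c1∈{1}] only 1 remains possible at r5c1, so r5c1=1.
Step 2. [r4c4∈{1,3,4,5}] in row 4, 4 fits only at r4c4, so r4c4=4.
Step 3. [r1c6∈{5}] only 5 remains possible at r1c6, so r1c6=5.
Step 4. [r3c4∈{1}] r3c4 is down to just 1, so r3c4=1.
Step 5. [r9c2∈{1,5,9}] in col 2, 5 fits only at r9c2 ⇒ r9c2=5.
Step 6. [r2c9∈{3,7}] 3 has one home in row 2: r2c9. So r2c9=3.
Step 7. [r5c9∈{8}] r5c9's peers cover all but 8. So r5c9=8.
Step 8. [r5c4∈{3,6}] 6 has one home in row 5: r5c4 ⇒ r5c4=6.
Step 9. [r2c8∈{7}] r2c8 is down to just 7, so r2c8=7.
Step 10. [r6c8∈{2}] nothing but 2 survives at r6c8. So r6c8=2.
Step 11. [r3c8∈{9}] r3c8 has the single candidate 9. So r3c8=9.
Step 12. [r5c7∈{3}] r5c7's peers cover all but 3 ⇒ r5c7=3.
Step 13. [r3c3∈{4}] r3c3's peers cover all but 4 ⇒ r3c3=4.
Step 14. [r8c1∈{2}] only 2 remains possible at r8c1 ⇒ r8c1=2.
Step 15. [r8c7∈{7}] r8c7 is down to just 7 ⇒ r8c7=7.
Step 16. [r7c1∈{9}] r7c1's peers cover all but 9 ⇒ r7c1=9.
Step 17. [r7c4∈{8}] r7c4 has the single candidate 8, so r7c4=8.
Step 18. [r6c9∈{5,7}] 7 has one home in row 6: r6c9, so r6c9=7.
Step 19. [r4c9∈{5,9}] r4c9 is the only open cell in col 9 admitting 5 ⇒ r4c9=5.
Step 20. [r4c7∈{1,9}] row 4 places 9 nowhere but r4c7, so r4c7=9.
Step 21. [r6c5∈{1,5}] col 5 places 5 nowhere but r6c5, so r6c5=5.
Step 22. [r7c6∈{1,6}] row 7 places 1 nowhere but r7c6. So r7c6=1.
Step 23. [r7c9∈{2,6}] row 7 places 6 nowhere but r7c9 ⇒ r7c9=6.
Step 24. [r2c6∈{4,6}] in row 2, 4 fits only at r2c6, so r2c6=4.
Step 25. [r9c9∈{9}] only 9 remains possible at r9c9. So r9c9=9.
Step 26. [r4c1∈{7}] r4c1 has the single candidate 7. So r4c1=7.
Step 27. [r9c3∈{1}] r9c3's peers cover all but 1. So r9c3=1.
Step 28. [r2c2∈{1}] r2c2 is down to just 1. So r2c2=1.
Step 29. [r9c7∈{8}] nothing but 8 survives at r9c7 ⇒ r9c7=8.
Step 30. [r2c5∈{6}] r2c5 is down to just 6 ⇒ r2c5=6.
Step 31. [r6c7∈{1}] r6c7's peers cover all but 1 ⇒ r6c7=1.
Step 32. [r1c8∈{8}] r1c8's peers cover all but 8. So r1c8=8.
Step 33. [r6c4∈{3}] r6c4's peers cover all but 3 ⇒ r6c4=3.
Step 34. [r7c7∈{2}] r7c7 is down to just 2. So r7c7=2.
Step 35. [r3c9∈{2}] only 2 remains possible at r3c9, so r3c9=2.
Step 36. [r5c8∈{4}] r5c8 has the single candidate 4, so r5c8=4.
Step 37. [r1c2∈{9}] nothing but 9 survives at r1c2, so r1c2=9.
Step 38. [r4c2∈{8}] r4c2 is down to just 8, so r4c2=8.
Step 39. [r9c6∈{6}] nothing but 6 survives at r9c6 ⇒ r9c6=6.
Step 40. [r1c5∈{7}] r1c5 has the single candidate 7. So r1c5=7.
Step 41. [r4c3∈{3}] only 3 remains possible at r4c3. So r4c3=3.
Step 42. [r3c1∈{5}] only 5 remains possible at r3c1, so r3c1=5.
Step 43. [r9c4∈{7}] r9c4 is down to just 7 ⇒ r9c4=7.
Step 44. [r9c1∈{4}] r9c1 has the single candidate 4, so r9c1=4.
Step 45. [r4c5∈{1}] only 1 remains possible at r4c5 ⇒ r4c5=1.
Step 46. [r8c4∈{5}] only 5 remains possible at r8c4, so r8c4=5.

Answer: 3 9 6 2 7 5 4 8 1 / 8 1 2 9 6 4 5 7 3 / 5 7 4 1 8 3 6 9 2 / 7 8 3 4 1 2 9 6 5 / 1 2 5 6 9 7 3 4 8 / 6 4 9 3 5 8 1 2 7 / 9 3 7 8 4 1 2 5 6 / 2 6 8 5 3 9 7 1 4 / 4 5 1 7 2 6 8 3 9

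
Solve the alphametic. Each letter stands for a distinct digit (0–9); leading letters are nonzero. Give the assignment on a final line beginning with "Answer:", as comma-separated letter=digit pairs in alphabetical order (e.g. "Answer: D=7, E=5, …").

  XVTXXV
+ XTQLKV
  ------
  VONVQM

Step 1. [col 1: V + V ≡ M (mod 10)] no forcing yet in column 1 (carry-in 0); M=0 is free and consistent — try it ⇒ M=0.
Step 2. [col 1: V + V ≡ M (mod 10)] column 1 reads V+V+carry(0)=M with M=0; with digits 0 already taken and all letters distinct, the only value for V is 5. So V=5.
Step 3. [col 2: X + K ≡ Q (mod 10)] no forcing yet in column 2 (carry-in 1); Q=9 is free and consistent — try it, so Q=9.
Step 4. [col 2: X + K ≡ Q (mod 10)] column 2 (X + K ≡ Q (mod 10), carry-in 1) doesn't pin X yet; pick X=2 and continue. So X=2.
Step 5. [col 2: X + K ≡ Q (mod 10)] in column 2 we have X+K≡Q with carry-in 1; given X=2, Q=9 and digits 0,2,5,9 already taken and all letters distinct, that pins K to 6. So K=6.
Step 6. [col 3: X + L ≡ V (mod 10)] column 3: given X=2, V=5, carry-in 0, and digits 0,2,5,6,9 already taken and all letters distinct, X+L≡V (mod 10) forces L=3 ⇒ L=3.
Step 7. [col 4: T + Q ≡ N (mod 10)] from column 4 (Q=9, carry-in 0, digits 0,2,3,5,6,9 already taken and all letters distinct): T must equal 8, so T=8.
Step 8. [col 4: T + Q ≡ N (mod 10)] in column 4 we have T+Q≡N with carry-in 0; given T=8, Q=9 and digits 0,2,3,5,6,8,9 already taken and all letters distinct, that pins N to 7, so N=7.
Step 9. [col 5: V + T ≡ O (mod 10)] column 5 reads V+T+carry(1)=O with V=5, T=8; with digits 0,2,3,5,6,7,8,9 already taken and all letters distinct, the only value for O is 4. So O=4.

Answer: K=6, L=3, M=0, N=7, O=4, Q=9, T=8, V=5, X=2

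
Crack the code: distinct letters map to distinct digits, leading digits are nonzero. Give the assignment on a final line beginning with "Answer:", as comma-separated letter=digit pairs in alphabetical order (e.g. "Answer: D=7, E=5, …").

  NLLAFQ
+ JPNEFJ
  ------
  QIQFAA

Step 1. [col 1: Q + J ≡ A (mod 10)] several values work for A in column 1 (Q + J ≡ A (mod 10), carry-in 0); try A=1. So A=1.
Step 2. [col 1: Q + J ≡ A (mod 10)] no forcing yet in column 1 (carry-in 0); J=3 is free and consistent — try it, so J=3.
Step 3. [col 1: Q + J ≡ A (mod 10)] from column 1 (J=3, A=1, carry-in 0, digits 1,3 already taken and all letters distinct): Q must equal 8, so Q=8.
Step 4. [col 2: F + F ≡ A (mod 10)] F=0 is one option consistent with column 2 (F + F ≡ A (mod 10), carry-in 1) — take it. So F=0.
Step 5. [col 3: A + E ≡ F (mod 10)] column 3: given A=1, F=0, carry-in 0, and digits 0,1,3,8 already taken and all letters distinct, A+E≡F (mod 10) forces E=9, so E=9.
Step 6. [col 4: L + N ≡ Q (mod 10)] several values work for L in column 4 (L + N ≡ Q (mod 10), carry-in 1); try L=2 ⇒ L=2.
Step 7. [col 4: L + N ≡ Q (mod 10)] column 4 reads L+N+carry(1)=Q with L=2, Q=8; with digits 0,1,2,3,8,9 already taken and all letters distinct, the only value for N is 5, so N=5.
Step 8. [col 5: L + P ≡ I (mod 10)] from column 5 (L=2, carry-in 0, digits 0,1,2,3,5,8,9 already taken and all letters distinct): P must equal 4 ⇒ P=4.
Step 9. [col 5: L + P ≡ I (mod 10)] column 5 reads L+P+carry(0)=I with L=2, P=4; with digits 0,1,2,3,4,5,8,9 already taken and all letters distinct, the only value for I is 6, so I=6.

Answer: A=1, E=9, F=0, I=6, J=3, L=2, N=5, P=4, Q=8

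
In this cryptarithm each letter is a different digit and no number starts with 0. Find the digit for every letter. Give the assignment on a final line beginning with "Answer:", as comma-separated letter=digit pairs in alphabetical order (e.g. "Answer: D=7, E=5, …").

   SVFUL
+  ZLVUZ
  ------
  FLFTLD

Step 1. [col 1: L + Z ≡ D (mod 10)] column 1 (L + Z ≡ D (mod 10), carry-in 0) doesn't pin Z yet; pick Z=7 and continue ⇒ Z=7.
Step 2. [F] adding two 5-digit numbers gives at most 5+1 digits, and here it does — F is that final carry and must be 1. So F=1.
Step 3. [col 1: L + Z ≡ D (mod 10)] D=9 is one option consistent with column 1 (L + Z ≡ D (mod 10), carry-in 0) — take it. So D=9.
Step 4. [col 1: L + Z ≡ D (mod 10)] column 1: given Z=7, D=9, carry-in 0, and digits 1,7,9 already taken and all letters distinct, L+Z≡D (mod 10) forces L=2 ⇒ L=2.
Step 5. [col 2: U + U ≡ L (mod 10)] from column 2 (L=2, carry-in 0, digits 1,2,7,9 already taken and all letters distinct): U must equal 6 ⇒ U=6.
Step 6. [col 3: F + V ≡ T (mod 10)] V=8 is one option consistent with column 3 (F + V ≡ T (mod 10), carry-in 1) — take it ⇒ V=8.
Step 7. [col 3: F + V ≡ T (mod 10)] column 3 reads F+V+carry(1)=T with F=1, V=8; with digits 1,2,6,7,8,9 already taken and all letters distinct, the only value for T is 0. So T=0.
Step 8. [col 5: S + Z ≡ L (mod 10)] column 5: given Z=7, L=2, carry-in 1, and digits 0,1,2,6,7,8,9 already taken and all letters distinct, S+Z≡L (mod 10) forces S=4. So S=4.

Answer: D=9, F=1, L=2, S=4, T=0, U=6, V=8, Z=7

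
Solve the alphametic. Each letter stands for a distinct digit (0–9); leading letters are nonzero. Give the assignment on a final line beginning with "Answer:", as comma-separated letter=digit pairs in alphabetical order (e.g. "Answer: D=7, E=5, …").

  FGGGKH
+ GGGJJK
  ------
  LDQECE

Step 1. [col 1: H + K ≡ E (mod 10)] no forcing yet in column 1 (carry-in 0); E=9 is free and consistent — try it, so E=9.
Step 2. [col 1: H + K ≡ E (mod 10)] several values work for H in column 1 (H + K ≡ E (mod 10), carry-in 0); try H=6 ⇒ H=6.
Step 3. [col 1: H + K ≡ E (mod 10)] column 1: given H=6, E=9, carry-in 0, and digits 6,9 already taken and all letters distinct, H+K≡E (mod 10) forces K=3. So K=3.
Step 4. [col 2: K + J ≡ C (mod 10)] C=7 is one option consistent with column 2 (K + J ≡ C (mod 10), carry-in 0) — take it. So C=7.
Step 5. [col 2: K + J ≡ C (mod 10)] column 2 reads K+J+carry(0)=C with K=3, C=7; with digits 3,6,7,9 already taken and all letters distinct, the only value for J is 4 ⇒ J=4.
Step 6. [col 3: G + J ≡ E (mod 10)] column 3 reads G+J+carry(0)=E with J=4, E=9; with digits 3,4,6,7,9 already taken and all letters distinct, the only value for G is 5 ⇒ G=5.
Step 7. [col 4: G + G ≡ Q (mod 10)] in column 4 we have G+G≡Q with carry-in 0; given G=5 and digits 3,4,5,6,7,9 already taken and all letters distinct, that pins Q to 0, so Q=0.
Step 8. [col 5: G + G ≡ D (mod 10)] in column 5 we have G+G≡D with carry-in 1; given G=5 and digits 0,3,4,5,6,7,9 already taken and all letters distinct, that pins D to 1. So D=1.
Step 9. [col 6: F + G ≡ L (mod 10)] column 6: given G=5, carry-in 1, and digits 0,1,3,4,5,6,7,9 already taken and all letters distinct, F+G≡L (mod 10) forces L=8, so L=8.
Step 10. [col 6: F + G ≡ L (mod 10)] column 6 reads F+G+carry(1)=L with G=5, L=8; with digits 0,1,3,4,5,6,7,8,9 already taken and all letters distinct, the only value for F is 2, so F=2.

Answer: C=7, D=1, E=9, F=2, G=5, H=6, J=4, K=3, L=8, Q=0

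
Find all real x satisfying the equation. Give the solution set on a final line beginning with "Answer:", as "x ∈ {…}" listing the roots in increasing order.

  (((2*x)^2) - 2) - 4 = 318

Step 1. [(((2*x)^2) - 2) - 4 = 318] the outer -4 inverts by adding 4, so sub: ((2*x)^2) - 2 = 322.
Step 2. [((2*x)^2) - 2 = 322] 2 comes off first (add 2) ⇒ sub: (2*x)^2 = 324.
Step 3. [(2*x)^2 = 324] 324 ≥ 0, LHS is (·)² — take ±√, so sqrt: 2*x = 18 or -18.
Step 4. [2*x = 18 or -18] 2 out front; divide by 2. So div: x = 9 or -9.

Answer: x ∈ {-9, 9}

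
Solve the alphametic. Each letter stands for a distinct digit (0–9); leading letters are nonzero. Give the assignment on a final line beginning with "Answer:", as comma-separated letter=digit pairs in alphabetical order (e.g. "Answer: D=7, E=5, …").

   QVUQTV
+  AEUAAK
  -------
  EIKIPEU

Step 1. [col 1: V + K ≡ U (mod 10)] column 1 (V + K ≡ U (mod 10), carry-in 0) doesn't pin V yet; pick V=7 and continue, so V=7.
Step 2. [col 1: V + K ≡ U (mod 10)] column 1 (V + K ≡ U (mod 10), carry-in 0) doesn't pin K yet; pick K=9 and continue, so K=9.
Step 3. [col 1: V + K ≡ U (mod 10)] from column 1 (V=7, K=9, carry-in 0, digits 7,9 already taken and all letters distinct): U must equal 6. So U=6.
Step 4. [col 2: T + A ≡ E (mod 10)] several values work for E in column 2 (T + A ≡ E (mod 10), carry-in 1); try E=1 ⇒ E=1.
Step 5. [col 2: T + A ≡ E (mod 10)] no forcing yet in column 2 (carry-in 1); A=8 is free and consistent — try it. So A=8.
Step 6. [col 2: T + A ≡ E (mod 10)] from column 2 (A=8, E=1, carry-in 1, digits 1,6,7,8,9 already taken and all letters distinct): T must equal 2, so T=2.
Step 7. [col 3: Q + A ≡ P (mod 10)] Q=5 is one option consistent with column 3 (Q + A ≡ P (mod 10), carry-in 1) — take it ⇒ Q=5.
Step 8. [col 3: Q + A ≡ P (mod 10)] column 3 reads Q+A+carry(1)=P with Q=5, A=8; with digits 1,2,5,6,7,8,9 already taken and all letters distinct, the only value for P is 4 ⇒ P=4.
Step 9. [col 4: U + U ≡ I (mod 10)] in column 4 we have U+U≡I with carry-in 1; given U=6 and digits 1,2,4,5,6,7,8,9 already taken and all letters distinct, that pins I to 3 ⇒ I=3.

Answer: A=8, E=1, I=3, K=9, P=4, Q=5, T=2, U=6, V=7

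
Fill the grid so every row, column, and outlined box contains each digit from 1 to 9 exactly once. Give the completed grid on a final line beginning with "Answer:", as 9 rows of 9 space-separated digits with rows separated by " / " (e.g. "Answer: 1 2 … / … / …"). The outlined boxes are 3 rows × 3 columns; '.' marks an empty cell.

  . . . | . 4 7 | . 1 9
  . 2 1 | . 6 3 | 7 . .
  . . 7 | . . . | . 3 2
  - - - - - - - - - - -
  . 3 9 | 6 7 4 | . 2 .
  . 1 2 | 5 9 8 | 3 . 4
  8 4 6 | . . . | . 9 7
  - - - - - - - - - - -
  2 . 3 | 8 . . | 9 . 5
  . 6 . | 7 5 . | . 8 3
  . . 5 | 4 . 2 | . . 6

Step 1. [r6c6∈{1}] r6c6 is down to just 1, so r6c6=1.
Step 2. [r9c2∈{7,8,9}] in row 9, 8 fits only at r9c2. So r9c2=8.
Step 3. [r3c2∈{5,9}] 9 has one home in col 2: r3c2, so r3c2=9.
Step 4. [r9c7∈{1}] nothing but 1 survives at r9c7. So r9c7=1.
Step 5. [r4c1∈{5}] r4c1 is down to just 5 ⇒ r4c1=5.
Step 6. [r2c8∈{4,5}] r2c8 is the only open cell in row 2 admitting 5, so r2c8=5.
Step 7. [r3c7∈{4,6,8}] across box 3, 4 lands solely at r3c7 ⇒ r3c7=4.
Step 8. [r2c9∈{8}] r2c9's peers cover all but 8, so r2c9=8.
Step 9. [r6c5∈{2,3}] col 5 places 2 nowhere but r6c5. So r6c5=2.
Step 10. [r8c1∈{1,4,9}] 1 has one home in row 8: r8c1. So r8c1=1.
Step 11. [r9c8∈{7}] r9c8 has the single candidate 7, so r9c8=7.
Step 12. [r1c1∈{3,6}] in row 1, 3 fits only at r1c1, so r1c1=3.
Step 13. [r7c5∈{1}] r7c5 is down to just 1 ⇒ r7c5=1.
Step 14. [r9c5∈{3}] nothing but 3 survives at r9c5. So r9c5=3.
Step 15. [r6c7∈{5}] r6c7 has the single candidate 5, so r6c7=5.
Step 16. [r8c7∈{2}] r8c7's peers cover all but 2. So r8c7=2.
Step 17. [r6c4∈{3}] nothing but 3 survives at r6c4. So r6c4=3.
Step 18. [r1c4∈{2}] r1c4 is down to just 2, so r1c4=2.
Step 19. [r5c8∈{6}] r5c8 has the single candidate 6. So r5c8=6.
Step 20. [r8c3∈{4}] r8c3's peers cover all but 4 ⇒ r8c3=4.
Step 21. [r7c2∈{7}] r7c2 is down to just 7. So r7c2=7.
Step 22. [r5c1∈{7}] only 7 remains possible at r5c1. So r5c1=7.
Step 23. [r3c4∈{1}] nothing but 1 survives at r3c4 ⇒ r3c4=1.
Step 24. [r4c9∈{1}] nothing but 1 survives at r4c9, so r4c9=1.
Step 25. [r3c6∈{5}] nothing but 5 survives at r3c6 ⇒ r3c6=5.
Step 26. [r8c6∈{9}] r8c6 is down to just 9 ⇒ r8c6=9.
Step 27. [r1c2∈{5}] r1c2 has the single candidate 5 ⇒ r1c2=5.
Step 28. [r4c7∈{8}] r4c7's peers cover all but 8 ⇒ r4c7=8.
Step 29. [r2c4∈{9}] r2c4's peers cover all but 9. So r2c4=9.
Step 30. [r7c6∈{6}] r7c6's peers cover all but 6. So r7c6=6.
Step 31. [r9c1∈{9}] r9c1 is down to just 9, so r9c1=9.
Step 32. [r1c7∈{6}] nothing but 6 survives at r1c7, so r1c7=6.
Step 33. [r3c5∈{8}] only 8 remains possible at r3c5. So r3c5=8.
Step 34. [r3c1∈{6}] r3c1's peers cover all but 6 ⇒ r3c1=6.
Step 35. [r7c8∈{4}] only 4 remains possible at r7c8 ⇒ r7c8=4.
Step 36. [r2c1∈{4}] nothing but 4 survives at r2c1, so r2c1=4.
Step 37. [r1c3∈{8}] only 8 remains possible at r1c3 ⇒ r1c3=8.

Answer: 3 5 8 2 4 7 6 1 9 / 4 2 1 9 6 3 7 5 8 / 6 9 7 1 8 5 4 3 2 / 5 3 9 6 7 4 8 2 1 / 7 1 2 5 9 8 3 6 4 / 8 4 6 3 2 1 5 9 7 / 2 7 3 8 1 6 9 4 5 / 1 6 4 7 5 9 2 8 3 / 9 8 5 4 3 2 1 7 6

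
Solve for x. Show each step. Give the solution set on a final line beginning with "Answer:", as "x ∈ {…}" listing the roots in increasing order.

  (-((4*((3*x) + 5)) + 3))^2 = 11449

Step 1. [(-((4*((3*x) + 5)) + 3))^2 = 11449] LHS squared, RHS 11449 ≥ 0: apply √ (±), so sqrt: -((4*((3*x) + 5)) + 3) = 107 or -107.
Step 2. [-((4*((3*x) + 5)) + 3) = 107 or -107] flip signs both sides ⇒ neg: (4*((3*x) + 5)) + 3 = -107 or 107.
Step 3. [(4*((3*x) + 5)) + 3 = -107 or 107] subtract 3: x sits inside (… + 3). So sub: 4*((3*x) + 5) = -110 or 104.
Step 4. [4*((3*x) + 5) = -110 or 104] LHS = 4·(…); ÷4 both sides. So div: (3*x) + 5 = -55/2 or 26.
Step 5. [(3*x) + 5 = -55/2 or 26] subtract 5: x sits inside (… + 5) ⇒ sub: 3*x = -65/2 or 21.
Step 6. [3*x = -65/2 or 21] divide by the outer 3 ⇒ div: x = -65/6 or 7.

Answer: x ∈ {-65/6, 7}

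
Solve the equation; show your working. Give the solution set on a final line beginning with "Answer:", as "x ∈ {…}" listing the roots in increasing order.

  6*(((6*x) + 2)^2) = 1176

Step 1. [6*(((6*x) + 2)^2) = 1176] 6 out front; divide by 6, so div: ((6*x) + 2)^2 = 196.
Step 2. [((6*x) + 2)^2 = 196] 196 ≥ 0, LHS is (·)² — take ±√ ⇒ sqrt: (6*x) + 2 = 14 or -14.
Step 3. [(6*x) + 2 = 14 or -14] peel the +2: subtract 2 from each side. So sub: 6*x = 12 or -16.
Step 4. [6*x = 12 or -16] 6·(inner) — divide through by 6. So div: x = 2 or -8/3.

Answer: x ∈ {-8/3, 2}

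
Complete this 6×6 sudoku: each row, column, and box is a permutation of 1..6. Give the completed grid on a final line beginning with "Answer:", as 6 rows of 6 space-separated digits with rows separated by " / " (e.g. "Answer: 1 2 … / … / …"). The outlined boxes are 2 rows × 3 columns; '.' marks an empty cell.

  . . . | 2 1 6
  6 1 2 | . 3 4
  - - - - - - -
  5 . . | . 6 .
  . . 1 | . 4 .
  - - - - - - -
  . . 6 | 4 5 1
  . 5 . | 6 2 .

Step 1. [r6c6∈{3}] r6c6 has the single candidate 3 ⇒ r6c6=3.
Step 2. [r6c3∈{4}] r6c3's peers cover all but 4. So r6c3=4.
Step 3. [r3c3∈{3}] r3c3 is down to just 3. So r3c3=3.
Step 4. [r4c1∈{2}] only 2 remains possible at r4c1, so r4c1=2.
Step 5. [r5c1∈{3}] nothing but 3 survives at r5c1 ⇒ r5c1=3.
Step 6. [r4c4∈{3,5}] in row 4, 3 fits only at r4c4, so r4c4=3.
Step 7. [r1c1∈{4}] r1c1 has the single candidate 4 ⇒ r1c1=4.
Step 8. [r4c6∈{5}] r4c6's peers cover all but 5, so r4c6=5.
Step 9. [r3c2∈{4}] nothing but 4 survives at r3c2, so r3c2=4.
Step 10. [r3c6∈{2}] r3c6 has the single candidate 2, so r3c6=2.
Step 11. [r1c3∈{5}] nothing but 5 survives at r1c3 ⇒ r1c3=5.
Step 12. [r1c2∈{3}] only 3 remains possible at r1c2, so r1c2=3.
Step 13. [r5c2∈{2}] nothing but 2 survives at r5c2, so r5c2=2.
Step 14. [r6c1∈{1}] only 1 remains possible at r6c1, so r6c1=1.
Step 15. [r3c4∈{1}] r3c4's peers cover all but 1. So r3c4=1.
Step 16. [r4c2∈{6}] r4c2 has the single candidate 6, so r4c2=6.
Step 17. [r2c4∈{5}] r2c4 has the single candidate 5, so r2c4=5.

Answer: 4 3 5 2 1 6 / 6 1 2 5 3 4 / 5 4 3 1 6 2 / 2 6 1 3 4 5 / 3 2 6 4 5 1 / 1 5 4 6 2 3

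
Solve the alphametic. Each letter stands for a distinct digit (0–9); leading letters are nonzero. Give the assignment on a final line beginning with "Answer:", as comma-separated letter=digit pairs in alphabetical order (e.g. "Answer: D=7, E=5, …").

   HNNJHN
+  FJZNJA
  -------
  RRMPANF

Step 1. [col 1: N + A ≡ F (mod 10)] no forcing yet in column 1 (carry-in 0); F=6 is free and consistent — try it. So F=6.
Step 2. [col 1: N + A ≡ F (mod 10)] N=7 is one option consistent with column 1 (N + A ≡ F (mod 10), carry-in 0) — take it ⇒ N=7.
Step 3. [R] R is the leading digit of a 7-digit sum of two 6-digit numbers; the final carry is exactly 1, so R=1.
Step 4. [col 1: N + A ≡ F (mod 10)] from column 1 (N=7, F=6, carry-in 0, digits 1,6,7 already taken and all letters distinct): A must equal 9. So A=9.
Step 5. [col 2: H + J ≡ N (mod 10)] H=4 is one option consistent with column 2 (H + J ≡ N (mod 10), carry-in 1) — take it, so H=4.
Step 6. [col 2: H + J ≡ N (mod 10)] column 2 reads H+J+carry(1)=N with H=4, N=7; with digits 1,4,6,7,9 already taken and all letters distinct, the only value for J is 2. So J=2.
Step 7. [col 4: N + Z ≡ P (mod 10)] several values work for Z in column 4 (N + Z ≡ P (mod 10), carry-in 0); try Z=8, so Z=8.
Step 8. [col 4: N + Z ≡ P (mod 10)] in column 4 we have N+Z≡P with carry-in 0; given N=7, Z=8 and digits 1,2,4,6,7,8,9 already taken and all letters distinct, that pins P to 5, so P=5.
Step 9. [col 5: N + J ≡ M (mod 10)] from column 5 (N=7, J=2, carry-in 1, digits 1,2,4,5,6,7,8,9 already taken and all letters distinct): M must equal 0 ⇒ M=0.

Answer: A=9, F=6, H=4, J=2, M=0, N=7, P=5, R=1, Z=8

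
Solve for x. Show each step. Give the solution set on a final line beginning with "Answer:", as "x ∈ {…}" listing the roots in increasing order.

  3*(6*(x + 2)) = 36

Step 1. [3*(6*(x + 2)) = 36] LHS = 3·(…); ÷3 both sides ⇒ div: 6*(x + 2) = 12.
Step 2. [6*(x + 2) = 12] divide by the outer 6. So div: x + 2 = 2.
Step 3. [x + 2 = 2] +2 is outermost — subtract 2 both sides ⇒ sub: x = 0.

Answer: x ∈ {0}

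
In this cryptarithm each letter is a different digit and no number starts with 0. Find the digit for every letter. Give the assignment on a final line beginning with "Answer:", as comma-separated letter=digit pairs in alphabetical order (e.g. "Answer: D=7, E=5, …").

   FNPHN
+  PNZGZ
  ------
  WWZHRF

Step 1. [col 1: N + Z ≡ F (mod 10)] no forcing yet in column 1 (carry-in 0); N=7 is free and consistent — try it. So N=7.
Step 2. [col 1: N + Z ≡ F (mod 10)] several values work for F in column 1 (N + Z ≡ F (mod 10), carry-in 0); try F=2 ⇒ F=2.
Step 3. [W] W is the leading digit of a 6-digit sum of two 5-digit numbers; the final carry is exactly 1. So W=1.
Step 4. [col 1: N + Z ≡ F (mod 10)] column 1 reads N+Z+carry(0)=F with N=7, F=2; with digits 1,2,7 already taken and all letters distinct, the only value for Z is 5 ⇒ Z=5.
Step 5. [col 2: H + G ≡ R (mod 10)] H=3 is one option consistent with column 2 (H + G ≡ R (mod 10), carry-in 1) — take it. So H=3.
Step 6. [col 2: H + G ≡ R (mod 10)] G=0 is one option consistent with column 2 (H + G ≡ R (mod 10), carry-in 1) — take it ⇒ G=0.
Step 7. [col 2: H + G ≡ R (mod 10)] column 2: given H=3, G=0, carry-in 1, and digits 0,1,2,3,5,7 already taken and all letters distinct, H+G≡R (mod 10) forces R=4 ⇒ R=4.
Step 8. [col 3: P + Z ≡ H (mod 10)] column 3 reads P+Z+carry(0)=H with Z=5, H=3; with digits 0,1,2,3,4,5,7 already taken and all letters distinct, the only value for P is 8. So P=8.

Answer: F=2, G=0, H=3, N=7, P=8, R=4, W=1, Z=5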